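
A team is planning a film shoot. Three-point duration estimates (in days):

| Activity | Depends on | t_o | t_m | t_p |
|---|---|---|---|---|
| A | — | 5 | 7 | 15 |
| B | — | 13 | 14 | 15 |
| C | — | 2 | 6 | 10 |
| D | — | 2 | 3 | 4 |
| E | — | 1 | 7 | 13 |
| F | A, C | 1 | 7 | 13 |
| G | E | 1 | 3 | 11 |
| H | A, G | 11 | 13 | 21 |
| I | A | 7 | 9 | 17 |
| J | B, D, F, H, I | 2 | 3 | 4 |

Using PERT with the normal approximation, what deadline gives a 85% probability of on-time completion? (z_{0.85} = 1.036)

31.2 days

te_A = (5 + 4·7 + 15)/6 = 48/6 = 8; σ²_A = ((15−5)/6)² = 2.778
te_B = (13 + 4·14 + 15)/6 = 84/6 = 14; σ²_B = ((15−13)/6)² = 0.111
te_C = (2 + 4·6 + 10)/6 = 36/6 = 6; σ²_C = ((10−2)/6)² = 1.778
te_D = (2 + 4·3 + 4)/6 = 18/6 = 3; σ²_D = ((4−2)/6)² = 0.111
te_E = (1 + 4·7 + 13)/6 = 42/6 = 7; σ²_E = ((13−1)/6)² = 4.000
te_F = (1 + 4·7 + 13)/6 = 42/6 = 7; σ²_F = ((13−1)/6)² = 4.000
te_G = (1 + 4·3 + 11)/6 = 24/6 = 4; σ²_G = ((11−1)/6)² = 2.778
te_H = (11 + 4·13 + 21)/6 = 84/6 = 14; σ²_H = ((21−11)/6)² = 2.778
te_I = (7 + 4·9 + 17)/6 = 60/6 = 10; σ²_I = ((17−7)/6)² = 2.778
te_J = (2 + 4·3 + 4)/6 = 18/6 = 3; σ²_J = ((4−2)/6)² = 0.111

Forward pass:
ES_A = 0; EF_A = 8
ES_B = 0; EF_B = 14
ES_C = 0; EF_C = 6
ES_D = 0; EF_D = 3
ES_E = 0; EF_E = 7
ES_F = max(EF_A=8, EF_C=6) = 8; EF_F = 8+7 = 15
ES_G = 7; EF_G = 7+4 = 11
ES_H = max(EF_A=8, EF_G=11) = 11; EF_H = 11+14 = 25
ES_I = 8; EF_I = 8+10 = 18
ES_J = max(EF_B=14, EF_D=3, EF_F=15, EF_H=25, EF_I=18) = 25; EF_J = 25+3 = 28
Expected project duration μ = 28 days. Critical path: E → G → H → J.

Variance along critical path = 4.000 + 2.778 + 2.778 + 0.111 = 9.667; σ = 3.109 days.
D = μ + z·σ = 28 + 1.036·3.109 = 31.2 days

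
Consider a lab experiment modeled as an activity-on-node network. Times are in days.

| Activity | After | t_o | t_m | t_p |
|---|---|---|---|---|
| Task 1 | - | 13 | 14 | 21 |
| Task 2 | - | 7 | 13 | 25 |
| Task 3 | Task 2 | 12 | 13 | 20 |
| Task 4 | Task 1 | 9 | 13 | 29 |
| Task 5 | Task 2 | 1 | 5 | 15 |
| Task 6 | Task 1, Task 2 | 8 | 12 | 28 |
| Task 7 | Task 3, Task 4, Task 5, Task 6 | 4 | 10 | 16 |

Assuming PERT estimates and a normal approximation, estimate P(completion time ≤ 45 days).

te_Task 1 = (13 + 4·14 + 21)/6 = 90/6 = 15; σ²_Task 1 = ((21−13)/6)² = 1.778
te_Task 2 = (7 + 4·13 + 25)/6 = 84/6 = 14; σ²_Task 2 = ((25−7)/6)² = 9.000
te_Task 3 = (12 + 4·13 + 20)/6 = 84/6 = 14; σ²_Task 3 = ((20−12)/6)² = 1.778
te_Task 4 = (9 + 4·13 + 29)/6 = 90/6 = 15; σ²_Task 4 = ((29−9)/6)² = 11.111
te_Task 5 = (1 + 4·5 + 15)/6 = 36/6 = 6; σ²_Task 5 = ((15−1)/6)² = 5.444
te_Task 6 = (8 + 4·12 + 28)/6 = 84/6 = 14; σ²_Task 6 = ((28−8)/6)² = 11.111
te_Task 7 = (4 + 4·10 + 16)/6 = 60/6 = 10; σ²_Task 7 = ((16−4)/6)² = 4.000

Forward pass:
ES_Task 1 = 0; EF_Task 1 = 15
ES_Task 2 = 0; EF_Task 2 = 14
ES_Task 3 = 14; EF_Task 3 = 14+14 = 28
ES_Task 4 = 15; EF_Task 4 = 15+15 = 30
ES_Task 5 = 14; EF_Task 5 = 14+6 = 20
ES_Task 6 = max(EF_Task 1=15, EF_Task 2=14) = 15; EF_Task 6 = 15+14 = 29
ES_Task 7 = max(EF_Task 3=28, EF_Task 4=30, EF_Task 5=20, EF_Task 6=29) = 30; EF_Task 7 = 30+10 = 40
Expected project duration μ = 40 days. Critical path: Task 1 → Task 4 → Task 7.

Variance along critical path = 1.778 + 11.111 + 4.000 = 16.889; σ = √16.889 = 4.110 days.
Z = (45 − 40) / 4.110 = 1.217
P(T ≤ 45) = Φ(1.217) ≈ 0.888

0.888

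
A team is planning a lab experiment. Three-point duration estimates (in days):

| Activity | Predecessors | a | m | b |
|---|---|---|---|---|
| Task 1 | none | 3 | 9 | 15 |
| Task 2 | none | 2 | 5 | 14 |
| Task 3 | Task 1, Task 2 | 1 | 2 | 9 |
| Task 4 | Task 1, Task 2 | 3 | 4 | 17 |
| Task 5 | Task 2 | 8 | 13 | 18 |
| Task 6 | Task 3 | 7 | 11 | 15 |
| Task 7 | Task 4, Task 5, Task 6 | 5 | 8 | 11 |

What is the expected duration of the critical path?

31 days

te_Task 1 = (3 + 4·9 + 15)/6 = 54/6 = 9
te_Task 2 = (2 + 4·5 + 14)/6 = 36/6 = 6
te_Task 3 = (1 + 4·2 + 9)/6 = 18/6 = 3
te_Task 4 = (3 + 4·4 + 17)/6 = 36/6 = 6
te_Task 5 = (8 + 4·13 + 18)/6 = 78/6 = 13
te_Task 6 = (7 + 4·11 + 15)/6 = 66/6 = 11
te_Task 7 = (5 + 4·8 + 11)/6 = 48/6 = 8

Forward pass:
ES_Task 1 = 0; EF_Task 1 = 9
ES_Task 2 = 0; EF_Task 2 = 6
ES_Task 3 = max(EF_Task 1=9, EF_Task 2=6) = 9; EF_Task 3 = 9+3 = 12
ES_Task 4 = max(EF_Task 1=9, EF_Task 2=6) = 9; EF_Task 4 = 9+6 = 15
ES_Task 5 = 6; EF_Task 5 = 6+13 = 19
ES_Task 6 = 12; EF_Task 6 = 12+11 = 23
ES_Task 7 = max(EF_Task 4=15, EF_Task 5=19, EF_Task 6=23) = 23; EF_Task 7 = 23+8 = 31
Expected project duration μ = 31 days. Critical path: Task 1 → Task 3 → Task 6 → Task 7.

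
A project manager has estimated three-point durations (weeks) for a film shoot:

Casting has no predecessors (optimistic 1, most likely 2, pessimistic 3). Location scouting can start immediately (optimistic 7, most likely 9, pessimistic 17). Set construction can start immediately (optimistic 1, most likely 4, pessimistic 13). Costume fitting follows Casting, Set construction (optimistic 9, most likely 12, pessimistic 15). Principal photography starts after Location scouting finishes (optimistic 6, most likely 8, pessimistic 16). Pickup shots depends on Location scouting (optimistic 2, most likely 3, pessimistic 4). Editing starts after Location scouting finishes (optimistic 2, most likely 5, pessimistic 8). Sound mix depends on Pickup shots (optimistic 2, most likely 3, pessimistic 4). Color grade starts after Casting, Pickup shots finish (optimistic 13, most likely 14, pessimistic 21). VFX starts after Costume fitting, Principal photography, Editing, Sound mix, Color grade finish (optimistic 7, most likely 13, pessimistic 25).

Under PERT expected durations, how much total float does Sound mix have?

te_Casting = (1 + 4·2 + 3)/6 = 12/6 = 2
te_Location scouting = (7 + 4·9 + 17)/6 = 60/6 = 10
te_Set construction = (1 + 4·4 + 13)/6 = 30/6 = 5
te_Costume fitting = (9 + 4·12 + 15)/6 = 72/6 = 12
te_Principal photography = (6 + 4·8 + 16)/6 = 54/6 = 9
te_Pickup shots = (2 + 4·3 + 4)/6 = 18/6 = 3
te_Editing = (2 + 4·5 + 8)/6 = 30/6 = 5
te_Sound mix = (2 + 4·3 + 4)/6 = 18/6 = 3
te_Color grade = (13 + 4·14 + 21)/6 = 90/6 = 15
te_VFX = (7 + 4·13 + 25)/6 = 84/6 = 14

Forward pass:
ES_Casting = 0; EF_Casting = 2
ES_Location scouting = 0; EF_Location scouting = 10
ES_Set construction = 0; EF_Set construction = 5
ES_Costume fitting = max(EF_Casting=2, EF_Set construction=5) = 5; EF_Costume fitting = 5+12 = 17
ES_Principal photography = 10; EF_Principal photography = 10+9 = 19
ES_Pickup shots = 10; EF_Pickup shots = 10+3 = 13
ES_Editing = 10; EF_Editing = 10+5 = 15
ES_Sound mix = 13; EF_Sound mix = 13+3 = 16
ES_Color grade = max(EF_Casting=2, EF_Pickup shots=13) = 13; EF_Color grade = 13+15 = 28
ES_VFX = max(EF_Costume fitting=17, EF_Principal photography=19, EF_Editing=15, EF_Sound mix=16, EF_Color grade=28) = 28; EF_VFX = 28+14 = 42
Expected project duration μ = 42 weeks. Critical path: Location scouting → Pickup shots → Color grade → VFX.

Backward pass:
LF_VFX = 42; LS_VFX = 42−14 = 28
LF_Color grade = LS_VFX = 28; LS_Color grade = 28−15 = 13
LF_Sound mix = LS_VFX = 28; LS_Sound mix = 28−3 = 25
LF_Editing = LS_VFX = 28; LS_Editing = 28−5 = 23
LF_Pickup shots = min(LS_Sound mix=25, LS_Color grade=13) = 13; LS_Pickup shots = 13−3 = 10
LF_Principal photography = LS_VFX = 28; LS_Principal photography = 28−9 = 19
LF_Costume fitting = LS_VFX = 28; LS_Costume fitting = 28−12 = 16
LF_Set construction = LS_Costume fitting = 16; LS_Set construction = 16−5 = 11
LF_Location scouting = min(LS_Principal photography=19, LS_Pickup shots=10, LS_Editing=23) = 10; LS_Location scouting = 10−10 = 0
LF_Casting = min(LS_Costume fitting=16, LS_Color grade=13) = 13; LS_Casting = 13−2 = 11
Slack_Sound mix = LS_Sound mix − ES_Sound mix = 25 − 13 = 12

12 weeks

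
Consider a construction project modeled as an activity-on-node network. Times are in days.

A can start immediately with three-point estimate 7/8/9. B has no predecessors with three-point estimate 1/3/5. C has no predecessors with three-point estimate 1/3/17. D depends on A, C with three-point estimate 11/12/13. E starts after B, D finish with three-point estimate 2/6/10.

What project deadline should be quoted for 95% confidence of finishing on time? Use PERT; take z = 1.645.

te_A = (7 + 4·8 + 9)/6 = 48/6 = 8; σ²_A = ((9−7)/6)² = 0.111
te_B = (1 + 4·3 + 5)/6 = 18/6 = 3; σ²_B = ((5−1)/6)² = 0.444
te_C = (1 + 4·3 + 17)/6 = 30/6 = 5; σ²_C = ((17−1)/6)² = 7.111
te_D = (11 + 4·12 + 13)/6 = 72/6 = 12; σ²_D = ((13−11)/6)² = 0.111
te_E = (2 + 4·6 + 10)/6 = 36/6 = 6; σ²_E = ((10−2)/6)² = 1.778

Forward pass:
ES_A = 0; EF_A = 8
ES_B = 0; EF_B = 3
ES_C = 0; EF_C = 5
ES_D = max(EF_A=8, EF_C=5) = 8; EF_D = 8+12 = 20
ES_E = max(EF_B=3, EF_D=20) = 20; EF_E = 20+6 = 26
Expected project duration μ = 26 days. Critical path: A → D → E.

Variance along critical path = 0.111 + 0.111 + 1.778 = 2.000; σ = 1.414 days.
D = μ + z·σ = 26 + 1.645·1.414 = 28.3 days

28.3 days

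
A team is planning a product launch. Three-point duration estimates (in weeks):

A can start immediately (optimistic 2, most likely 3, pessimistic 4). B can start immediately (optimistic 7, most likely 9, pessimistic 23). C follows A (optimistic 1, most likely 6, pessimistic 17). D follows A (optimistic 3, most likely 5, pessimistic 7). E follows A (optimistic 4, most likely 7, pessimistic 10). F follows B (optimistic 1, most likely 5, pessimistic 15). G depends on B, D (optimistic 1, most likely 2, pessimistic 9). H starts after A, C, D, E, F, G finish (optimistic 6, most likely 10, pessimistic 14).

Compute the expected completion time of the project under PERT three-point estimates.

27 weeks

te_A = (2 + 4·3 + 4)/6 = 18/6 = 3
te_B = (7 + 4·9 + 23)/6 = 66/6 = 11
te_C = (1 + 4·6 + 17)/6 = 42/6 = 7
te_D = (3 + 4·5 + 7)/6 = 30/6 = 5
te_E = (4 + 4·7 + 10)/6 = 42/6 = 7
te_F = (1 + 4·5 + 15)/6 = 36/6 = 6
te_G = (1 + 4·2 + 9)/6 = 18/6 = 3
te_H = (6 + 4·10 + 14)/6 = 60/6 = 10

Forward pass:
ES_A = 0; EF_A = 3
ES_B = 0; EF_B = 11
ES_C = 3; EF_C = 3+7 = 10
ES_D = 3; EF_D = 3+5 = 8
ES_E = 3; EF_E = 3+7 = 10
ES_F = 11; EF_F = 11+6 = 17
ES_G = max(EF_B=11, EF_D=8) = 11; EF_G = 11+3 = 14
ES_H = max(EF_A=3, EF_C=10, EF_D=8, EF_E=10, EF_F=17, EF_G=14) = 17; EF_H = 17+10 = 27
Expected project duration μ = 27 weeks. Critical path: B → F → H.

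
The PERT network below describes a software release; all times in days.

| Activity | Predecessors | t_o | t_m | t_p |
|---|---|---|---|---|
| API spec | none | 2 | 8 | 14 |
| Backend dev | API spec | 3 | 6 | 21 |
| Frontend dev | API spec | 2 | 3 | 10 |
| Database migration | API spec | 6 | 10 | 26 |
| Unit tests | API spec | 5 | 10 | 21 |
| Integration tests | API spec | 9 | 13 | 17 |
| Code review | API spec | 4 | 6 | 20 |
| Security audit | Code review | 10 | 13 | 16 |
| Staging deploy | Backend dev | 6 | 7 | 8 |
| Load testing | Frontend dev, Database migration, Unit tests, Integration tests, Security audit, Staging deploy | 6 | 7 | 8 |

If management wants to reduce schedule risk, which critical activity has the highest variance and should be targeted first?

Code review

te_API spec = (2 + 4·8 + 14)/6 = 48/6 = 8; σ²_API spec = ((14−2)/6)² = 4.000
te_Backend dev = (3 + 4·6 + 21)/6 = 48/6 = 8; σ²_Backend dev = ((21−3)/6)² = 9.000
te_Frontend dev = (2 + 4·3 + 10)/6 = 24/6 = 4; σ²_Frontend dev = ((10−2)/6)² = 1.778
te_Database migration = (6 + 4·10 + 26)/6 = 72/6 = 12; σ²_Database migration = ((26−6)/6)² = 11.111
te_Unit tests = (5 + 4·10 + 21)/6 = 66/6 = 11; σ²_Unit tests = ((21−5)/6)² = 7.111
te_Integration tests = (9 + 4·13 + 17)/6 = 78/6 = 13; σ²_Integration tests = ((17−9)/6)² = 1.778
te_Code review = (4 + 4·6 + 20)/6 = 48/6 = 8; σ²_Code review = ((20−4)/6)² = 7.111
te_Security audit = (10 + 4·13 + 16)/6 = 78/6 = 13; σ²_Security audit = ((16−10)/6)² = 1.000
te_Staging deploy = (6 + 4·7 + 8)/6 = 42/6 = 7; σ²_Staging deploy = ((8−6)/6)² = 0.111
te_Load testing = (6 + 4·7 + 8)/6 = 42/6 = 7; σ²_Load testing = ((8−6)/6)² = 0.111

Forward pass:
ES_API spec = 0; EF_API spec = 8
ES_Backend dev = 8; EF_Backend dev = 8+8 = 16
ES_Frontend dev = 8; EF_Frontend dev = 8+4 = 12
ES_Database migration = 8; EF_Database migration = 8+12 = 20
ES_Unit tests = 8; EF_Unit tests = 8+11 = 19
ES_Integration tests = 8; EF_Integration tests = 8+13 = 21
ES_Code review = 8; EF_Code review = 8+8 = 16
ES_Security audit = 16; EF_Security audit = 16+13 = 29
ES_Staging deploy = 16; EF_Staging deploy = 16+7 = 23
ES_Load testing = max(EF_Frontend dev=12, EF_Database migration=20, EF_Unit tests=19, EF_Integration tests=21, EF_Security audit=29, EF_Staging deploy=23) = 29; EF_Load testing = 29+7 = 36
Expected project duration μ = 36 days. Critical path: API spec → Code review → Security audit → Load testing.

Variances on critical path: σ²_API spec=4.000, σ²_Code review=7.111, σ²_Security audit=1.000, σ²_Load testing=0.111.
Largest is σ²_Code review = 7.111.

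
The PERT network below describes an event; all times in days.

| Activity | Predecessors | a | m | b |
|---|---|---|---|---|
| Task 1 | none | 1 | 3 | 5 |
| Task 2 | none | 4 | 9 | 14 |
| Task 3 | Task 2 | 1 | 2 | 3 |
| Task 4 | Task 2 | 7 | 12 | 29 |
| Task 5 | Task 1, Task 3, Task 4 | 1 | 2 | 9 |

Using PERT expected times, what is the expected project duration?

te_Task 1 = (1 + 4·3 + 5)/6 = 18/6 = 3
te_Task 2 = (4 + 4·9 + 14)/6 = 54/6 = 9
te_Task 3 = (1 + 4·2 + 3)/6 = 12/6 = 2
te_Task 4 = (7 + 4·12 + 29)/6 = 84/6 = 14
te_Task 5 = (1 + 4·2 + 9)/6 = 18/6 = 3

Forward pass:
ES_Task 1 = 0; EF_Task 1 = 3
ES_Task 2 = 0; EF_Task 2 = 9
ES_Task 3 = 9; EF_Task 3 = 9+2 = 11
ES_Task 4 = 9; EF_Task 4 = 9+14 = 23
ES_Task 5 = max(EF_Task 1=3, EF_Task 3=11, EF_Task 4=23) = 23; EF_Task 5 = 23+3 = 26
Expected project duration μ = 26 days. Critical path: Task 2 → Task 4 → Task 5.

26 days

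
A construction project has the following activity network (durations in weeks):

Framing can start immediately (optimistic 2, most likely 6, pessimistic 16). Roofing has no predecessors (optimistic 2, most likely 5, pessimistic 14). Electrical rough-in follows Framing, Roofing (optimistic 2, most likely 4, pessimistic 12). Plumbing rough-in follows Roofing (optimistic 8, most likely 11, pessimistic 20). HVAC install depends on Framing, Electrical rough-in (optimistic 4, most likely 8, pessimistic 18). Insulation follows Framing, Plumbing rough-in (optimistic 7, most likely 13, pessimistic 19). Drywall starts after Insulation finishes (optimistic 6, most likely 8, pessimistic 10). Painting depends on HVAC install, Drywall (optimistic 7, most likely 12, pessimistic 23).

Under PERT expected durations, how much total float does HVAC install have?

te_Framing = (2 + 4·6 + 16)/6 = 42/6 = 7
te_Roofing = (2 + 4·5 + 14)/6 = 36/6 = 6
te_Electrical rough-in = (2 + 4·4 + 12)/6 = 30/6 = 5
te_Plumbing rough-in = (8 + 4·11 + 20)/6 = 72/6 = 12
te_HVAC install = (4 + 4·8 + 18)/6 = 54/6 = 9
te_Insulation = (7 + 4·13 + 19)/6 = 78/6 = 13
te_Drywall = (6 + 4·8 + 10)/6 = 48/6 = 8
te_Painting = (7 + 4·12 + 23)/6 = 78/6 = 13

Forward pass:
ES_Framing = 0; EF_Framing = 7
ES_Roofing = 0; EF_Roofing = 6
ES_Electrical rough-in = max(EF_Framing=7, EF_Roofing=6) = 7; EF_Electrical rough-in = 7+5 = 12
ES_Plumbing rough-in = 6; EF_Plumbing rough-in = 6+12 = 18
ES_HVAC install = max(EF_Framing=7, EF_Electrical rough-in=12) = 12; EF_HVAC install = 12+9 = 21
ES_Insulation = max(EF_Framing=7, EF_Plumbing rough-in=18) = 18; EF_Insulation = 18+13 = 31
ES_Drywall = 31; EF_Drywall = 31+8 = 39
ES_Painting = max(EF_HVAC install=21, EF_Drywall=39) = 39; EF_Painting = 39+13 = 52
Expected project duration μ = 52 weeks. Critical path: Roofing → Plumbing rough-in → Insulation → Drywall → Painting.

Backward pass:
LF_Painting = 52; LS_Painting = 52−13 = 39
LF_Drywall = LS_Painting = 39; LS_Drywall = 39−8 = 31
LF_Insulation = LS_Drywall = 31; LS_Insulation = 31−13 = 18
LF_HVAC install = LS_Painting = 39; LS_HVAC install = 39−9 = 30
LF_Plumbing rough-in = LS_Insulation = 18; LS_Plumbing rough-in = 18−12 = 6
LF_Electrical rough-in = LS_HVAC install = 30; LS_Electrical rough-in = 30−5 = 25
LF_Roofing = min(LS_Electrical rough-in=25, LS_Plumbing rough-in=6) = 6; LS_Roofing = 6−6 = 0
LF_Framing = min(LS_Electrical rough-in=25, LS_HVAC install=30, LS_Insulation=18) = 18; LS_Framing = 18−7 = 11
Slack_HVAC install = LS_HVAC install − ES_HVAC install = 30 − 12 = 18

18 weeks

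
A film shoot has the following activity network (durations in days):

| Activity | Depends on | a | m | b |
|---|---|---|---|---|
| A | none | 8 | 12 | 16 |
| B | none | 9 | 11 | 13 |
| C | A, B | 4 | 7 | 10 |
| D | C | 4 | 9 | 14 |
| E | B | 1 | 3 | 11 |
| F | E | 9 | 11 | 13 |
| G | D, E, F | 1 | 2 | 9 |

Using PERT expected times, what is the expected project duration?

31 days

te_A = (8 + 4·12 + 16)/6 = 72/6 = 12
te_B = (9 + 4·11 + 13)/6 = 66/6 = 11
te_C = (4 + 4·7 + 10)/6 = 42/6 = 7
te_D = (4 + 4·9 + 14)/6 = 54/6 = 9
te_E = (1 + 4·3 + 11)/6 = 24/6 = 4
te_F = (9 + 4·11 + 13)/6 = 66/6 = 11
te_G = (1 + 4·2 + 9)/6 = 18/6 = 3

Forward pass:
ES_A = 0; EF_A = 12
ES_B = 0; EF_B = 11
ES_C = max(EF_A=12, EF_B=11) = 12; EF_C = 12+7 = 19
ES_D = 19; EF_D = 19+9 = 28
ES_E = 11; EF_E = 11+4 = 15
ES_F = 15; EF_F = 15+11 = 26
ES_G = max(EF_D=28, EF_E=15, EF_F=26) = 28; EF_G = 28+3 = 31
Expected project duration μ = 31 days. Critical path: A → C → D → G.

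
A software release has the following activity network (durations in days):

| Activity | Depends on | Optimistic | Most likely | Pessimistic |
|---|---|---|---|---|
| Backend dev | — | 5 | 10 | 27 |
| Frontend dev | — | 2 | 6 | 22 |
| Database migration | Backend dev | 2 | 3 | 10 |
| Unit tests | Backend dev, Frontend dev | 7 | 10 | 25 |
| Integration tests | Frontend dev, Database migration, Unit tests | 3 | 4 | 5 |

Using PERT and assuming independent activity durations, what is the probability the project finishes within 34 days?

0.897

te_Backend dev = (5 + 4·10 + 27)/6 = 72/6 = 12; σ²_Backend dev = ((27−5)/6)² = 13.444
te_Frontend dev = (2 + 4·6 + 22)/6 = 48/6 = 8; σ²_Frontend dev = ((22−2)/6)² = 11.111
te_Database migration = (2 + 4·3 + 10)/6 = 24/6 = 4; σ²_Database migration = ((10−2)/6)² = 1.778
te_Unit tests = (7 + 4·10 + 25)/6 = 72/6 = 12; σ²_Unit tests = ((25−7)/6)² = 9.000
te_Integration tests = (3 + 4·4 + 5)/6 = 24/6 = 4; σ²_Integration tests = ((5−3)/6)² = 0.111

Forward pass:
ES_Backend dev = 0; EF_Backend dev = 12
ES_Frontend dev = 0; EF_Frontend dev = 8
ES_Database migration = 12; EF_Database migration = 12+4 = 16
ES_Unit tests = max(EF_Backend dev=12, EF_Frontend dev=8) = 12; EF_Unit tests = 12+12 = 24
ES_Integration tests = max(EF_Frontend dev=8, EF_Database migration=16, EF_Unit tests=24) = 24; EF_Integration tests = 24+4 = 28
Expected project duration μ = 28 days. Critical path: Backend dev → Unit tests → Integration tests.

Variance along critical path = 13.444 + 9.000 + 0.111 = 22.556; σ = √22.556 = 4.749 days.
Z = (34 − 28) / 4.749 = 1.263
P(T ≤ 34) = Φ(1.263) ≈ 0.897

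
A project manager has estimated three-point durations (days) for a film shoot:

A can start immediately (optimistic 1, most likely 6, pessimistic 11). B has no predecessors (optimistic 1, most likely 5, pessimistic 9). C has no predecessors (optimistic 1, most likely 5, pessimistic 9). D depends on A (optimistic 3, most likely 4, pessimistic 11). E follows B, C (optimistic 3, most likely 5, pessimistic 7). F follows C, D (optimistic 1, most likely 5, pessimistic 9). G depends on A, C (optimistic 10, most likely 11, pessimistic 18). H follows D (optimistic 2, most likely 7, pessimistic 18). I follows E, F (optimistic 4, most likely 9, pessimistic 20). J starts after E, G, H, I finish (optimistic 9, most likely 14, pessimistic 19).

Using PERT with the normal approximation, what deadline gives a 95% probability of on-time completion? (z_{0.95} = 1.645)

te_A = (1 + 4·6 + 11)/6 = 36/6 = 6; σ²_A = ((11−1)/6)² = 2.778
te_B = (1 + 4·5 + 9)/6 = 30/6 = 5; σ²_B = ((9−1)/6)² = 1.778
te_C = (1 + 4·5 + 9)/6 = 30/6 = 5; σ²_C = ((9−1)/6)² = 1.778
te_D = (3 + 4·4 + 11)/6 = 30/6 = 5; σ²_D = ((11−3)/6)² = 1.778
te_E = (3 + 4·5 + 7)/6 = 30/6 = 5; σ²_E = ((7−3)/6)² = 0.444
te_F = (1 + 4·5 + 9)/6 = 30/6 = 5; σ²_F = ((9−1)/6)² = 1.778
te_G = (10 + 4·11 + 18)/6 = 72/6 = 12; σ²_G = ((18−10)/6)² = 1.778
te_H = (2 + 4·7 + 18)/6 = 48/6 = 8; σ²_H = ((18−2)/6)² = 7.111
te_I = (4 + 4·9 + 20)/6 = 60/6 = 10; σ²_I = ((20−4)/6)² = 7.111
te_J = (9 + 4·14 + 19)/6 = 84/6 = 14; σ²_J = ((19−9)/6)² = 2.778

Forward pass:
ES_A = 0; EF_A = 6
ES_B = 0; EF_B = 5
ES_C = 0; EF_C = 5
ES_D = 6; EF_D = 6+5 = 11
ES_E = max(EF_B=5, EF_C=5) = 5; EF_E = 5+5 = 10
ES_F = max(EF_C=5, EF_D=11) = 11; EF_F = 11+5 = 16
ES_G = max(EF_A=6, EF_C=5) = 6; EF_G = 6+12 = 18
ES_H = 11; EF_H = 11+8 = 19
ES_I = max(EF_E=10, EF_F=16) = 16; EF_I = 16+10 = 26
ES_J = max(EF_E=10, EF_G=18, EF_H=19, EF_I=26) = 26; EF_J = 26+14 = 40
Expected project duration μ = 40 days. Critical path: A → D → F → I → J.

Variance along critical path = 2.778 + 1.778 + 1.778 + 7.111 + 2.778 = 16.222; σ = 4.028 days.
D = μ + z·σ = 40 + 1.645·4.028 = 46.6 days

46.6 days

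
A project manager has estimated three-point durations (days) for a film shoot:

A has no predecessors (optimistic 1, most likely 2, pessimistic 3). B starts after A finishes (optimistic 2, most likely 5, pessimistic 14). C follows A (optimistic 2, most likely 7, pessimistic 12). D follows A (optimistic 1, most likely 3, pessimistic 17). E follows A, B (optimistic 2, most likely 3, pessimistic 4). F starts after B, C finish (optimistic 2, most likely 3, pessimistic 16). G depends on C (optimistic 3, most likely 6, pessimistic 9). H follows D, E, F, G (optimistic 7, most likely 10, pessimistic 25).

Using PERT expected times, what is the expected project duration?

te_A = (1 + 4·2 + 3)/6 = 12/6 = 2
te_B = (2 + 4·5 + 14)/6 = 36/6 = 6
te_C = (2 + 4·7 + 12)/6 = 42/6 = 7
te_D = (1 + 4·3 + 17)/6 = 30/6 = 5
te_E = (2 + 4·3 + 4)/6 = 18/6 = 3
te_F = (2 + 4·3 + 16)/6 = 30/6 = 5
te_G = (3 + 4·6 + 9)/6 = 36/6 = 6
te_H = (7 + 4·10 + 25)/6 = 72/6 = 12

Forward pass:
ES_A = 0; EF_A = 2
ES_B = 2; EF_B = 2+6 = 8
ES_C = 2; EF_C = 2+7 = 9
ES_D = 2; EF_D = 2+5 = 7
ES_E = max(EF_A=2, EF_B=8) = 8; EF_E = 8+3 = 11
ES_F = max(EF_B=8, EF_C=9) = 9; EF_F = 9+5 = 14
ES_G = 9; EF_G = 9+6 = 15
ES_H = max(EF_D=7, EF_E=11, EF_F=14, EF_G=15) = 15; EF_H = 15+12 = 27
Expected project duration μ = 27 days. Critical path: A → C → G → H.

27 days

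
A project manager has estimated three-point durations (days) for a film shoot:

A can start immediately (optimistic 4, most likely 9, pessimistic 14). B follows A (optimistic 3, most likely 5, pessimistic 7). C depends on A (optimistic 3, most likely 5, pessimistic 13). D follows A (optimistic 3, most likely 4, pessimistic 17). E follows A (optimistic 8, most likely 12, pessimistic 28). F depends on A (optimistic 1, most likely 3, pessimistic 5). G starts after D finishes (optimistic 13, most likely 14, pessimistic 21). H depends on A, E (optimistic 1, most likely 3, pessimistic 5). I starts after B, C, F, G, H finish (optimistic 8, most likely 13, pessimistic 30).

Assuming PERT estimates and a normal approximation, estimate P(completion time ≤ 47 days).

0.660

te_A = (4 + 4·9 + 14)/6 = 54/6 = 9; σ²_A = ((14−4)/6)² = 2.778
te_B = (3 + 4·5 + 7)/6 = 30/6 = 5; σ²_B = ((7−3)/6)² = 0.444
te_C = (3 + 4·5 + 13)/6 = 36/6 = 6; σ²_C = ((13−3)/6)² = 2.778
te_D = (3 + 4·4 + 17)/6 = 36/6 = 6; σ²_D = ((17−3)/6)² = 5.444
te_E = (8 + 4·12 + 28)/6 = 84/6 = 14; σ²_E = ((28−8)/6)² = 11.111
te_F = (1 + 4·3 + 5)/6 = 18/6 = 3; σ²_F = ((5−1)/6)² = 0.444
te_G = (13 + 4·14 + 21)/6 = 90/6 = 15; σ²_G = ((21−13)/6)² = 1.778
te_H = (1 + 4·3 + 5)/6 = 18/6 = 3; σ²_H = ((5−1)/6)² = 0.444
te_I = (8 + 4·13 + 30)/6 = 90/6 = 15; σ²_I = ((30−8)/6)² = 13.444

Forward pass:
ES_A = 0; EF_A = 9
ES_B = 9; EF_B = 9+5 = 14
ES_C = 9; EF_C = 9+6 = 15
ES_D = 9; EF_D = 9+6 = 15
ES_E = 9; EF_E = 9+14 = 23
ES_F = 9; EF_F = 9+3 = 12
ES_G = 15; EF_G = 15+15 = 30
ES_H = max(EF_A=9, EF_E=23) = 23; EF_H = 23+3 = 26
ES_I = max(EF_B=14, EF_C=15, EF_F=12, EF_G=30, EF_H=26) = 30; EF_I = 30+15 = 45
Expected project duration μ = 45 days. Critical path: A → D → G → I.

Variance along critical path = 2.778 + 5.444 + 1.778 + 13.444 = 23.444; σ = √23.444 = 4.842 days.
Z = (47 − 45) / 4.842 = 0.413
P(T ≤ 47) = Φ(0.413) ≈ 0.660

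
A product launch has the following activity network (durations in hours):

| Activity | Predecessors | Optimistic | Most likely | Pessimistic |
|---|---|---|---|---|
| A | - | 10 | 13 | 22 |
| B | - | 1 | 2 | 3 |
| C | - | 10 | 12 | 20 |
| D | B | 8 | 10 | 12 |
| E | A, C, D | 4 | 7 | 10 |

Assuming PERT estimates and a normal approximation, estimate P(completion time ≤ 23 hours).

te_A = (10 + 4·13 + 22)/6 = 84/6 = 14; σ²_A = ((22−10)/6)² = 4.000
te_B = (1 + 4·2 + 3)/6 = 12/6 = 2; σ²_B = ((3−1)/6)² = 0.111
te_C = (10 + 4·12 + 20)/6 = 78/6 = 13; σ²_C = ((20−10)/6)² = 2.778
te_D = (8 + 4·10 + 12)/6 = 60/6 = 10; σ²_D = ((12−8)/6)² = 0.444
te_E = (4 + 4·7 + 10)/6 = 42/6 = 7; σ²_E = ((10−4)/6)² = 1.000

Forward pass:
ES_A = 0; EF_A = 14
ES_B = 0; EF_B = 2
ES_C = 0; EF_C = 13
ES_D = 2; EF_D = 2+10 = 12
ES_E = max(EF_A=14, EF_C=13, EF_D=12) = 14; EF_E = 14+7 = 21
Expected project duration μ = 21 hours. Critical path: A → E.

Variance along critical path = 4.000 + 1.000 = 5.000; σ = √5.000 = 2.236 hours.
Z = (23 − 21) / 2.236 = 0.894
P(T ≤ 23) = Φ(0.894) ≈ 0.814

0.814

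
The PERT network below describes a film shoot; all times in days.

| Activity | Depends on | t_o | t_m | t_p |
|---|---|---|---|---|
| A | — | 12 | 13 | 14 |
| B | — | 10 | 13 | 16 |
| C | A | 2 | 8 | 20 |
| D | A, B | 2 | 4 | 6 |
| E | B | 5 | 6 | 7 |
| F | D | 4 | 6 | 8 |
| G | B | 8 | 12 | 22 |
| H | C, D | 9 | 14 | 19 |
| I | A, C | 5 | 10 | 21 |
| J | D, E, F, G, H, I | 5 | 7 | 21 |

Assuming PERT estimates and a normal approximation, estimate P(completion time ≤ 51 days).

te_A = (12 + 4·13 + 14)/6 = 78/6 = 13; σ²_A = ((14−12)/6)² = 0.111
te_B = (10 + 4·13 + 16)/6 = 78/6 = 13; σ²_B = ((16−10)/6)² = 1.000
te_C = (2 + 4·8 + 20)/6 = 54/6 = 9; σ²_C = ((20−2)/6)² = 9.000
te_D = (2 + 4·4 + 6)/6 = 24/6 = 4; σ²_D = ((6−2)/6)² = 0.444
te_E = (5 + 4·6 + 7)/6 = 36/6 = 6; σ²_E = ((7−5)/6)² = 0.111
te_F = (4 + 4·6 + 8)/6 = 36/6 = 6; σ²_F = ((8−4)/6)² = 0.444
te_G = (8 + 4·12 + 22)/6 = 78/6 = 13; σ²_G = ((22−8)/6)² = 5.444
te_H = (9 + 4·14 + 19)/6 = 84/6 = 14; σ²_H = ((19−9)/6)² = 2.778
te_I = (5 + 4·10 + 21)/6 = 66/6 = 11; σ²_I = ((21−5)/6)² = 7.111
te_J = (5 + 4·7 + 21)/6 = 54/6 = 9; σ²_J = ((21−5)/6)² = 7.111

Forward pass:
ES_A = 0; EF_A = 13
ES_B = 0; EF_B = 13
ES_C = 13; EF_C = 13+9 = 22
ES_D = max(EF_A=13, EF_B=13) = 13; EF_D = 13+4 = 17
ES_E = 13; EF_E = 13+6 = 19
ES_F = 17; EF_F = 17+6 = 23
ES_G = 13; EF_G = 13+13 = 26
ES_H = max(EF_C=22, EF_D=17) = 22; EF_H = 22+14 = 36
ES_I = max(EF_A=13, EF_C=22) = 22; EF_I = 22+11 = 33
ES_J = max(EF_D=17, EF_E=19, EF_F=23, EF_G=26, EF_H=36, EF_I=33) = 36; EF_J = 36+9 = 45
Expected project duration μ = 45 days. Critical path: A → C → H → J.

Variance along critical path = 0.111 + 9.000 + 2.778 + 7.111 = 19.000; σ = √19.000 = 4.359 days.
Z = (51 − 45) / 4.359 = 1.376
P(T ≤ 51) = Φ(1.376) ≈ 0.916

0.916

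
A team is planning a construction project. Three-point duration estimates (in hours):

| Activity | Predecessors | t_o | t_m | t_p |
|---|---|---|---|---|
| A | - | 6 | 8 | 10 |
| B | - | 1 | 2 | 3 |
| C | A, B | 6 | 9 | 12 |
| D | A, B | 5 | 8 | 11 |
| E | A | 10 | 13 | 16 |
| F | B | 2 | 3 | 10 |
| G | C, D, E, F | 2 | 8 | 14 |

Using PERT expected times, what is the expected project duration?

29 hours

te_A = (6 + 4·8 + 10)/6 = 48/6 = 8
te_B = (1 + 4·2 + 3)/6 = 12/6 = 2
te_C = (6 + 4·9 + 12)/6 = 54/6 = 9
te_D = (5 + 4·8 + 11)/6 = 48/6 = 8
te_E = (10 + 4·13 + 16)/6 = 78/6 = 13
te_F = (2 + 4·3 + 10)/6 = 24/6 = 4
te_G = (2 + 4·8 + 14)/6 = 48/6 = 8

Forward pass:
ES_A = 0; EF_A = 8
ES_B = 0; EF_B = 2
ES_C = max(EF_A=8, EF_B=2) = 8; EF_C = 8+9 = 17
ES_D = max(EF_A=8, EF_B=2) = 8; EF_D = 8+8 = 16
ES_E = 8; EF_E = 8+13 = 21
ES_F = 2; EF_F = 2+4 = 6
ES_G = max(EF_C=17, EF_D=16, EF_E=21, EF_F=6) = 21; EF_G = 21+8 = 29
Expected project duration μ = 29 hours. Critical path: A → E → G.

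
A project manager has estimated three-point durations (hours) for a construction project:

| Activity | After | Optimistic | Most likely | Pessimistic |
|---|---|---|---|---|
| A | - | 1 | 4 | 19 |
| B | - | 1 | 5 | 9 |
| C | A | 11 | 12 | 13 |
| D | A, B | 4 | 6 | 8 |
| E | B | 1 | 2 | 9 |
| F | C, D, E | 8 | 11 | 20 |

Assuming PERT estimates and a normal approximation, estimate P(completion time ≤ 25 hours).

0.084

te_A = (1 + 4·4 + 19)/6 = 36/6 = 6; σ²_A = ((19−1)/6)² = 9.000
te_B = (1 + 4·5 + 9)/6 = 30/6 = 5; σ²_B = ((9−1)/6)² = 1.778
te_C = (11 + 4·12 + 13)/6 = 72/6 = 12; σ²_C = ((13−11)/6)² = 0.111
te_D = (4 + 4·6 + 8)/6 = 36/6 = 6; σ²_D = ((8−4)/6)² = 0.444
te_E = (1 + 4·2 + 9)/6 = 18/6 = 3; σ²_E = ((9−1)/6)² = 1.778
te_F = (8 + 4·11 + 20)/6 = 72/6 = 12; σ²_F = ((20−8)/6)² = 4.000

Forward pass:
ES_A = 0; EF_A = 6
ES_B = 0; EF_B = 5
ES_C = 6; EF_C = 6+12 = 18
ES_D = max(EF_A=6, EF_B=5) = 6; EF_D = 6+6 = 12
ES_E = 5; EF_E = 5+3 = 8
ES_F = max(EF_C=18, EF_D=12, EF_E=8) = 18; EF_F = 18+12 = 30
Expected project duration μ = 30 hours. Critical path: A → C → F.

Variance along critical path = 9.000 + 0.111 + 4.000 = 13.111; σ = √13.111 = 3.621 hours.
Z = (25 − 30) / 3.621 = -1.381
P(T ≤ 25) = Φ(-1.381) ≈ 0.084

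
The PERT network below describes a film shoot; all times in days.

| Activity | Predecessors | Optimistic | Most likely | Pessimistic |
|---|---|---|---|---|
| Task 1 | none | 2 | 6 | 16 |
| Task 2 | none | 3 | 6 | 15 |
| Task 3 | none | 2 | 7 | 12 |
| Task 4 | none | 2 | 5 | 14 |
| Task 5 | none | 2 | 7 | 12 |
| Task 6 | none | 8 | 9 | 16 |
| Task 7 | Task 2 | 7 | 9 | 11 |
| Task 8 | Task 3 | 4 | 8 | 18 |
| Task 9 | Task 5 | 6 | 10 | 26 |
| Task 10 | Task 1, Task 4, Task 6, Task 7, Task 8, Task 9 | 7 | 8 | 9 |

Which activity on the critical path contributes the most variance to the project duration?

te_Task 1 = (2 + 4·6 + 16)/6 = 42/6 = 7; σ²_Task 1 = ((16−2)/6)² = 5.444
te_Task 2 = (3 + 4·6 + 15)/6 = 42/6 = 7; σ²_Task 2 = ((15−3)/6)² = 4.000
te_Task 3 = (2 + 4·7 + 12)/6 = 42/6 = 7; σ²_Task 3 = ((12−2)/6)² = 2.778
te_Task 4 = (2 + 4·5 + 14)/6 = 36/6 = 6; σ²_Task 4 = ((14−2)/6)² = 4.000
te_Task 5 = (2 + 4·7 + 12)/6 = 42/6 = 7; σ²_Task 5 = ((12−2)/6)² = 2.778
te_Task 6 = (8 + 4·9 + 16)/6 = 60/6 = 10; σ²_Task 6 = ((16−8)/6)² = 1.778
te_Task 7 = (7 + 4·9 + 11)/6 = 54/6 = 9; σ²_Task 7 = ((11−7)/6)² = 0.444
te_Task 8 = (4 + 4·8 + 18)/6 = 54/6 = 9; σ²_Task 8 = ((18−4)/6)² = 5.444
te_Task 9 = (6 + 4·10 + 26)/6 = 72/6 = 12; σ²_Task 9 = ((26−6)/6)² = 11.111
te_Task 10 = (7 + 4·8 + 9)/6 = 48/6 = 8; σ²_Task 10 = ((9−7)/6)² = 0.111

Forward pass:
ES_Task 1 = 0; EF_Task 1 = 7
ES_Task 2 = 0; EF_Task 2 = 7
ES_Task 3 = 0; EF_Task 3 = 7
ES_Task 4 = 0; EF_Task 4 = 6
ES_Task 5 = 0; EF_Task 5 = 7
ES_Task 6 = 0; EF_Task 6 = 10
ES_Task 7 = 7; EF_Task 7 = 7+9 = 16
ES_Task 8 = 7; EF_Task 8 = 7+9 = 16
ES_Task 9 = 7; EF_Task 9 = 7+12 = 19
ES_Task 10 = max(EF_Task 1=7, EF_Task 4=6, EF_Task 6=10, EF_Task 7=16, EF_Task 8=16, EF_Task 9=19) = 19; EF_Task 10 = 19+8 = 27
Expected project duration μ = 27 days. Critical path: Task 5 → Task 9 → Task 10.

Variances on critical path: σ²_Task 5=2.778, σ²_Task 9=11.111, σ²_Task 10=0.111.
Largest is σ²_Task 9 = 11.111.

Task 9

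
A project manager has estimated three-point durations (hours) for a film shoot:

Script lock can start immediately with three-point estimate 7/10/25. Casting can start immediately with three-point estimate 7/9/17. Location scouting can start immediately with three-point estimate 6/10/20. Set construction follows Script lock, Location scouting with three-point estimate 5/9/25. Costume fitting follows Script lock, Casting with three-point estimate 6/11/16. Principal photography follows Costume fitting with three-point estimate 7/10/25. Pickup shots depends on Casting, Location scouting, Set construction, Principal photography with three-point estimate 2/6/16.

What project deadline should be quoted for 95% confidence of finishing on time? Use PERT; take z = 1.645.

te_Script lock = (7 + 4·10 + 25)/6 = 72/6 = 12; σ²_Script lock = ((25−7)/6)² = 9.000
te_Casting = (7 + 4·9 + 17)/6 = 60/6 = 10; σ²_Casting = ((17−7)/6)² = 2.778
te_Location scouting = (6 + 4·10 + 20)/6 = 66/6 = 11; σ²_Location scouting = ((20−6)/6)² = 5.444
te_Set construction = (5 + 4·9 + 25)/6 = 66/6 = 11; σ²_Set construction = ((25−5)/6)² = 11.111
te_Costume fitting = (6 + 4·11 + 16)/6 = 66/6 = 11; σ²_Costume fitting = ((16−6)/6)² = 2.778
te_Principal photography = (7 + 4·10 + 25)/6 = 72/6 = 12; σ²_Principal photography = ((25−7)/6)² = 9.000
te_Pickup shots = (2 + 4·6 + 16)/6 = 42/6 = 7; σ²_Pickup shots = ((16−2)/6)² = 5.444

Forward pass:
ES_Script lock = 0; EF_Script lock = 12
ES_Casting = 0; EF_Casting = 10
ES_Location scouting = 0; EF_Location scouting = 11
ES_Set construction = max(EF_Script lock=12, EF_Location scouting=11) = 12; EF_Set construction = 12+11 = 23
ES_Costume fitting = max(EF_Script lock=12, EF_Casting=10) = 12; EF_Costume fitting = 12+11 = 23
ES_Principal photography = 23; EF_Principal photography = 23+12 = 35
ES_Pickup shots = max(EF_Casting=10, EF_Location scouting=11, EF_Set construction=23, EF_Principal photography=35) = 35; EF_Pickup shots = 35+7 = 42
Expected project duration μ = 42 hours. Critical path: Script lock → Costume fitting → Principal photography → Pickup shots.

Variance along critical path = 9.000 + 2.778 + 9.000 + 5.444 = 26.222; σ = 5.121 hours.
D = μ + z·σ = 42 + 1.645·5.121 = 50.4 hours

50.4 hours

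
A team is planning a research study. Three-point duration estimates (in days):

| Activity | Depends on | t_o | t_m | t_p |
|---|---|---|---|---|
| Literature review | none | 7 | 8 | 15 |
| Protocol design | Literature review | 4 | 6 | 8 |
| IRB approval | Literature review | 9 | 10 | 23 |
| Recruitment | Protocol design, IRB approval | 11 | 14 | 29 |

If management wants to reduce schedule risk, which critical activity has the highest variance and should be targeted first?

te_Literature review = (7 + 4·8 + 15)/6 = 54/6 = 9; σ²_Literature review = ((15−7)/6)² = 1.778
te_Protocol design = (4 + 4·6 + 8)/6 = 36/6 = 6; σ²_Protocol design = ((8−4)/6)² = 0.444
te_IRB approval = (9 + 4·10 + 23)/6 = 72/6 = 12; σ²_IRB approval = ((23−9)/6)² = 5.444
te_Recruitment = (11 + 4·14 + 29)/6 = 96/6 = 16; σ²_Recruitment = ((29−11)/6)² = 9.000

Forward pass:
ES_Literature review = 0; EF_Literature review = 9
ES_Protocol design = 9; EF_Protocol design = 9+6 = 15
ES_IRB approval = 9; EF_IRB approval = 9+12 = 21
ES_Recruitment = max(EF_Protocol design=15, EF_IRB approval=21) = 21; EF_Recruitment = 21+16 = 37
Expected project duration μ = 37 days. Critical path: Literature review → IRB approval → Recruitment.

Variances on critical path: σ²_Literature review=1.778, σ²_IRB approval=5.444, σ²_Recruitment=9.000.
Largest is σ²_Recruitment = 9.000.

Recruitment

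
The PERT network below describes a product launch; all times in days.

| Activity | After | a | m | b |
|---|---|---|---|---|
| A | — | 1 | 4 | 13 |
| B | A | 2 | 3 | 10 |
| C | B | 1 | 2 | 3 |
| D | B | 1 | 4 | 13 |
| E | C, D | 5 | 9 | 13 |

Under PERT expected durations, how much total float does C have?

te_A = (1 + 4·4 + 13)/6 = 30/6 = 5
te_B = (2 + 4·3 + 10)/6 = 24/6 = 4
te_C = (1 + 4·2 + 3)/6 = 12/6 = 2
te_D = (1 + 4·4 + 13)/6 = 30/6 = 5
te_E = (5 + 4·9 + 13)/6 = 54/6 = 9

Forward pass:
ES_A = 0; EF_A = 5
ES_B = 5; EF_B = 5+4 = 9
ES_C = 9; EF_C = 9+2 = 11
ES_D = 9; EF_D = 9+5 = 14
ES_E = max(EF_C=11, EF_D=14) = 14; EF_E = 14+9 = 23
Expected project duration μ = 23 days. Critical path: A → B → D → E.

Backward pass:
LF_E = 23; LS_E = 23−9 = 14
LF_D = LS_E = 14; LS_D = 14−5 = 9
LF_C = LS_E = 14; LS_C = 14−2 = 12
LF_B = min(LS_C=12, LS_D=9) = 9; LS_B = 9−4 = 5
LF_A = LS_B = 5; LS_A = 5−5 = 0
Slack_C = LS_C − ES_C = 12 − 9 = 3

3 days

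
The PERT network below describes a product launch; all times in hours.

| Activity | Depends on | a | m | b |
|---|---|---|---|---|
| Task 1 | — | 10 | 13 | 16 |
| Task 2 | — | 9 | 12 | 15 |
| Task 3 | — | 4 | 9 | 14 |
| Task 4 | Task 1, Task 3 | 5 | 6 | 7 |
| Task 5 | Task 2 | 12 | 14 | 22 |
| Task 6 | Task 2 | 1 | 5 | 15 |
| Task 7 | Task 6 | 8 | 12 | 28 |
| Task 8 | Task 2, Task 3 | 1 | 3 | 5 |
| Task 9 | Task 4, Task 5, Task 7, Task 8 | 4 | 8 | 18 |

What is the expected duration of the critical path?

41 hours

te_Task 1 = (10 + 4·13 + 16)/6 = 78/6 = 13
te_Task 2 = (9 + 4·12 + 15)/6 = 72/6 = 12
te_Task 3 = (4 + 4·9 + 14)/6 = 54/6 = 9
te_Task 4 = (5 + 4·6 + 7)/6 = 36/6 = 6
te_Task 5 = (12 + 4·14 + 22)/6 = 90/6 = 15
te_Task 6 = (1 + 4·5 + 15)/6 = 36/6 = 6
te_Task 7 = (8 + 4·12 + 28)/6 = 84/6 = 14
te_Task 8 = (1 + 4·3 + 5)/6 = 18/6 = 3
te_Task 9 = (4 + 4·8 + 18)/6 = 54/6 = 9

Forward pass:
ES_Task 1 = 0; EF_Task 1 = 13
ES_Task 2 = 0; EF_Task 2 = 12
ES_Task 3 = 0; EF_Task 3 = 9
ES_Task 4 = max(EF_Task 1=13, EF_Task 3=9) = 13; EF_Task 4 = 13+6 = 19
ES_Task 5 = 12; EF_Task 5 = 12+15 = 27
ES_Task 6 = 12; EF_Task 6 = 12+6 = 18
ES_Task 7 = 18; EF_Task 7 = 18+14 = 32
ES_Task 8 = max(EF_Task 2=12, EF_Task 3=9) = 12; EF_Task 8 = 12+3 = 15
ES_Task 9 = max(EF_Task 4=19, EF_Task 5=27, EF_Task 7=32, EF_Task 8=15) = 32; EF_Task 9 = 32+9 = 41
Expected project duration μ = 41 hours. Critical path: Task 2 → Task 6 → Task 7 → Task 9.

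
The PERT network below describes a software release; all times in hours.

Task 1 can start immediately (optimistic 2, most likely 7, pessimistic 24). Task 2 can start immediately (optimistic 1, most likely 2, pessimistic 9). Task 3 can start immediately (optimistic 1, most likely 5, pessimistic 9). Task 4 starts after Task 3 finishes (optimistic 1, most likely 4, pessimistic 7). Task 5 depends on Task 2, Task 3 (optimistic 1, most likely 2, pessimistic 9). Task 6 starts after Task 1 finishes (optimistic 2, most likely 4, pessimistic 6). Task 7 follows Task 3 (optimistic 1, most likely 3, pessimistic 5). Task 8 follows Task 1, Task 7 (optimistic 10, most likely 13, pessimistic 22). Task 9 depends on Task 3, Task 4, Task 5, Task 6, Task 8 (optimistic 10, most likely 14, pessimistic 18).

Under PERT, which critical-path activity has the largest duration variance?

Task 1

te_Task 1 = (2 + 4·7 + 24)/6 = 54/6 = 9; σ²_Task 1 = ((24−2)/6)² = 13.444
te_Task 2 = (1 + 4·2 + 9)/6 = 18/6 = 3; σ²_Task 2 = ((9−1)/6)² = 1.778
te_Task 3 = (1 + 4·5 + 9)/6 = 30/6 = 5; σ²_Task 3 = ((9−1)/6)² = 1.778
te_Task 4 = (1 + 4·4 + 7)/6 = 24/6 = 4; σ²_Task 4 = ((7−1)/6)² = 1.000
te_Task 5 = (1 + 4·2 + 9)/6 = 18/6 = 3; σ²_Task 5 = ((9−1)/6)² = 1.778
te_Task 6 = (2 + 4·4 + 6)/6 = 24/6 = 4; σ²_Task 6 = ((6−2)/6)² = 0.444
te_Task 7 = (1 + 4·3 + 5)/6 = 18/6 = 3; σ²_Task 7 = ((5−1)/6)² = 0.444
te_Task 8 = (10 + 4·13 + 22)/6 = 84/6 = 14; σ²_Task 8 = ((22−10)/6)² = 4.000
te_Task 9 = (10 + 4·14 + 18)/6 = 84/6 = 14; σ²_Task 9 = ((18−10)/6)² = 1.778

Forward pass:
ES_Task 1 = 0; EF_Task 1 = 9
ES_Task 2 = 0; EF_Task 2 = 3
ES_Task 3 = 0; EF_Task 3 = 5
ES_Task 4 = 5; EF_Task 4 = 5+4 = 9
ES_Task 5 = max(EF_Task 2=3, EF_Task 3=5) = 5; EF_Task 5 = 5+3 = 8
ES_Task 6 = 9; EF_Task 6 = 9+4 = 13
ES_Task 7 = 5; EF_Task 7 = 5+3 = 8
ES_Task 8 = max(EF_Task 1=9, EF_Task 7=8) = 9; EF_Task 8 = 9+14 = 23
ES_Task 9 = max(EF_Task 3=5, EF_Task 4=9, EF_Task 5=8, EF_Task 6=13, EF_Task 8=23) = 23; EF_Task 9 = 23+14 = 37
Expected project duration μ = 37 hours. Critical path: Task 1 → Task 8 → Task 9.

Variances on critical path: σ²_Task 1=13.444, σ²_Task 8=4.000, σ²_Task 9=1.778.
Largest is σ²_Task 1 = 13.444.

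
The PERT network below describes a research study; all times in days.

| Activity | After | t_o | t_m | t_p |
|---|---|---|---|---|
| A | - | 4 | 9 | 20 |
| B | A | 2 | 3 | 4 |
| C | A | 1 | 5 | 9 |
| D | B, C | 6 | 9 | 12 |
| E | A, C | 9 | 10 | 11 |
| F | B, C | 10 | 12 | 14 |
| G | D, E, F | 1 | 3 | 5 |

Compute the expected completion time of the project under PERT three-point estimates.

30 days

te_A = (4 + 4·9 + 20)/6 = 60/6 = 10
te_B = (2 + 4·3 + 4)/6 = 18/6 = 3
te_C = (1 + 4·5 + 9)/6 = 30/6 = 5
te_D = (6 + 4·9 + 12)/6 = 54/6 = 9
te_E = (9 + 4·10 + 11)/6 = 60/6 = 10
te_F = (10 + 4·12 + 14)/6 = 72/6 = 12
te_G = (1 + 4·3 + 5)/6 = 18/6 = 3

Forward pass:
ES_A = 0; EF_A = 10
ES_B = 10; EF_B = 10+3 = 13
ES_C = 10; EF_C = 10+5 = 15
ES_D = max(EF_B=13, EF_C=15) = 15; EF_D = 15+9 = 24
ES_E = max(EF_A=10, EF_C=15) = 15; EF_E = 15+10 = 25
ES_F = max(EF_B=13, EF_C=15) = 15; EF_F = 15+12 = 27
ES_G = max(EF_D=24, EF_E=25, EF_F=27) = 27; EF_G = 27+3 = 30
Expected project duration μ = 30 days. Critical path: A → C → F → G.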